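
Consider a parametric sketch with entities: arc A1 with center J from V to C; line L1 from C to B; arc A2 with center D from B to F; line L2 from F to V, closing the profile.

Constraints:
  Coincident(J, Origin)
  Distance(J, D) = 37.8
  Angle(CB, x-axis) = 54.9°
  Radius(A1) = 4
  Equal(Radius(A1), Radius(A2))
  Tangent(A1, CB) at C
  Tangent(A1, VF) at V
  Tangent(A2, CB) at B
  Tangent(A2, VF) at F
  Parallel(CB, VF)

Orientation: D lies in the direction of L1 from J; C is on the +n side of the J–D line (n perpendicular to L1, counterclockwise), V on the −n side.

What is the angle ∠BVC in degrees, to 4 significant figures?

78.05°

The slot axis is L1's direction at 54.9°, so u = (cos 54.9°, sin 54.9°) = (0.5750, 0.8181) and n = (−sin 54.9°, cos 54.9°) = (-0.8181, 0.5750). J is at the origin and D lies 37.8 along u from J, so D = 37.8·u = (21.74, 30.93). Tangency of A1 to both parallel lines with radius 4.0 puts C and V at J ± 4.0·n: C = (-3.273, 2.300), V = (3.273, -2.300). Equal radii place B and F the same way about D: B = D + 4.0·n = (18.46, 33.23), F = D − 4.0·n = (25.01, 28.63). Then cos ∠BVC = VB·VC / (|VB||VC|), giving 78.05°.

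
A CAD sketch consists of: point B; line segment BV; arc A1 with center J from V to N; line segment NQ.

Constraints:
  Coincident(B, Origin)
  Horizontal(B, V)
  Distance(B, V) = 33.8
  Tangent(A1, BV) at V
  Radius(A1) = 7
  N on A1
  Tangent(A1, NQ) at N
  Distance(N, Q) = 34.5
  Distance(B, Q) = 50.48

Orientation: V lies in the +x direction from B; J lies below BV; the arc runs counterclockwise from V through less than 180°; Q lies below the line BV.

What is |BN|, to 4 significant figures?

27.79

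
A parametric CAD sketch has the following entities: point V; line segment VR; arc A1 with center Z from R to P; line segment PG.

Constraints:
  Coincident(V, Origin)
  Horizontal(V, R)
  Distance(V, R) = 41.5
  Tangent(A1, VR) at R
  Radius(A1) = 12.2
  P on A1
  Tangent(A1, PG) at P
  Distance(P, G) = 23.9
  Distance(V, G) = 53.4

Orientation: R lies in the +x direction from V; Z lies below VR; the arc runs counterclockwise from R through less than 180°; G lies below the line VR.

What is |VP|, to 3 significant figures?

33.8

Checks: |ZP| = 12.20 ✓; ∠(ZP, PG) = 90.00° ✓; |PG| = 23.90 ✓; |VG| = 53.40 ✓.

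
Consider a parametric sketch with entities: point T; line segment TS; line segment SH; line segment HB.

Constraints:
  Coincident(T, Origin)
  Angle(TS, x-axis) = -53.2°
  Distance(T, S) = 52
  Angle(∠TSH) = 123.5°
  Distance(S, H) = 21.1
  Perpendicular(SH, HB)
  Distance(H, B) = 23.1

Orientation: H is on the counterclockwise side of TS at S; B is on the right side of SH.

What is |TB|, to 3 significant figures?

83.1

∠TSH = 123.5°, so SH runs at -53.2° + (180° − 123.5°) = 3.30° from the x-axis; with |SH| = 21.1, H = S + 21.1·(cos 3.30°, sin 3.30°) = (52.2, -40.4). SH ⟂ HB; with |HB| = 23.1 on the right of SH, B = H + 23.1·(0.0576, -0.998) = (53.5, -63.5). Then |TB| = |B − T| = 83.1.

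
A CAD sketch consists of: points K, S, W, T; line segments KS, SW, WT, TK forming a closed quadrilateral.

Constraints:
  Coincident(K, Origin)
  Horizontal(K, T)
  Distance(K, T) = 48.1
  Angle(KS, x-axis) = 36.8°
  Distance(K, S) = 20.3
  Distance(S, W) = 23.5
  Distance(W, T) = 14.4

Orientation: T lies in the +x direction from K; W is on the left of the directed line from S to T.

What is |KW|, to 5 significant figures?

41.446

Checks: |SW| = 23.50 ✓; |WT| = 14.40 ✓.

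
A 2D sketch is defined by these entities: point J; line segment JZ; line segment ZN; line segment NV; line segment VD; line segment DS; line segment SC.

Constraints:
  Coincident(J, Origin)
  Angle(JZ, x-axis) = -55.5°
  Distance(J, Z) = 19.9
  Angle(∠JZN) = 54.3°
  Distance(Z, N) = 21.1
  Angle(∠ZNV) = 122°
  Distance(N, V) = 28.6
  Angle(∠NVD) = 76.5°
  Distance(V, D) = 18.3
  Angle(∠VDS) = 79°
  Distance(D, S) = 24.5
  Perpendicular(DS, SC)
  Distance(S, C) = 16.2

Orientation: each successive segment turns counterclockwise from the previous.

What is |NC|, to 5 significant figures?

11.274

J is at the origin; JZ runs at -55.5° with length 19.9, so Z = (11.271, -16.400). ∠JZN = 54.3° gives ZN at 70.200° from the x-axis; with |ZN| = 21.1, N = (18.419, 3.4525). ∠ZNV = 122.0° gives NV at 128.20° from the x-axis; with |NV| = 28.6, V = (0.73237, 25.928). ∠NVD = 76.5° gives VD at -128.30° from the x-axis; with |VD| = 18.3, D = (-10.610, 11.567). ∠VDS = 79.0° gives DS at -27.300° from the x-axis; with |DS| = 24.5, S = (11.162, 0.32966). DS is perpendicular to SC, so SC runs at 62.700°; with |SC| = 16.2, C = (18.592, 14.725). Then |NC| = |C − N| = 11.274.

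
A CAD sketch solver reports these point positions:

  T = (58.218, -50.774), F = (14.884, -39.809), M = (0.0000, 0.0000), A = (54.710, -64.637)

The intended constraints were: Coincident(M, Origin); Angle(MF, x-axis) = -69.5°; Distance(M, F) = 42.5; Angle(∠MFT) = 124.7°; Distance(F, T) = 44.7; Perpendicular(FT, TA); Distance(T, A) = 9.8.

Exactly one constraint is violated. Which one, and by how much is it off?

Distance(T, A) = 9.8 — off by 4.50.

M = (0.00, 0.00) ✓; MF at -69.50° ✓; |MF| = 42.50 ✓; ∠MFT = 124.7° ✓; |FT| = 44.70 ✓; ∠(FT, TA) = 90.00° ✓; |TA| = 14.30 ✗.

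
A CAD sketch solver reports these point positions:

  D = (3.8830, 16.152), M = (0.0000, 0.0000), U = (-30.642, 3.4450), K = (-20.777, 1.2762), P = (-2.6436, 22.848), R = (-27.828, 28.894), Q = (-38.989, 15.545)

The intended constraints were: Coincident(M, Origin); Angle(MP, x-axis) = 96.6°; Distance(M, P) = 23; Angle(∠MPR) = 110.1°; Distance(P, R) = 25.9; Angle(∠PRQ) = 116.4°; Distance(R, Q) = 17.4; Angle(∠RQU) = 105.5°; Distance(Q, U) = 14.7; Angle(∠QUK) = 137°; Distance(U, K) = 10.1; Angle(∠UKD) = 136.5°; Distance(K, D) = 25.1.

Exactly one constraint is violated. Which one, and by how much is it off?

Distance(K, D) = 25.1 — off by 3.70.

M = (0.00, 0.00) ✓; MP at 96.60° ✓; |MP| = 23.00 ✓; ∠MPR = 110.1° ✓; |PR| = 25.90 ✓; ∠PRQ = 116.4° ✓; |RQ| = 17.40 ✓; ∠RQU = 105.5° ✓; |QU| = 14.70 ✓; ∠QUK = 137.0° ✓; |UK| = 10.10 ✓; ∠UKD = 136.5° ✓; |KD| = 28.80 ✗.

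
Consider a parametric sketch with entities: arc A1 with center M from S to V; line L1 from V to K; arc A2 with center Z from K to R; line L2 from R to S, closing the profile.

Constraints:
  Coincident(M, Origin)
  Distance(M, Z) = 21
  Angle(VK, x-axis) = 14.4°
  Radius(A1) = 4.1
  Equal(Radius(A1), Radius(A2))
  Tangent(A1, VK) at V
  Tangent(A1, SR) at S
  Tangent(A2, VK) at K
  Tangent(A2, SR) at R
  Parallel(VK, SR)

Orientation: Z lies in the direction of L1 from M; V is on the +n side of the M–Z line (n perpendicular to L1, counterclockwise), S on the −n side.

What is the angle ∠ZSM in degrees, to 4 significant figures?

78.95°

The slot axis is L1's direction at 14.4°, so u = (cos 14.4°, sin 14.4°) = (0.9686, 0.2487) and n = (−sin 14.4°, cos 14.4°) = (-0.2487, 0.9686). M is at the origin and Z lies 21.0 along u from M, so Z = 21.0·u = (20.34, 5.222). Tangency of A1 to both parallel lines with radius 4.1 puts V and S at M ± 4.1·n: V = (-1.020, 3.971), S = (1.020, -3.971). Then cos ∠ZSM = SZ·SM / (|SZ||SM|), giving 78.95°.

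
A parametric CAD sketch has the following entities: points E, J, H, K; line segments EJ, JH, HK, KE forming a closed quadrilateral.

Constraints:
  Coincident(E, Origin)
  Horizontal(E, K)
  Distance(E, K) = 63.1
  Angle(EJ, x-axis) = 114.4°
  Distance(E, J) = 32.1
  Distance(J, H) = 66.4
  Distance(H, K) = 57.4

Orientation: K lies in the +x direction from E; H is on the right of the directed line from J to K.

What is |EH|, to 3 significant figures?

34.3

E is at the origin; EK is horizontal with |EK| = 63.1 and K in +x, so K = (63.1, 0). EJ runs at 114.4° with |EJ| = 32.1, so J = (-13.3, 29.2). H is determined by |JH| = 66.4 and |HK| = 57.4 together: it lies at the intersection of circle(J, 66.4) and circle(K, 57.4). With |JK| = 81.8, the foot of the radical line on JK is 47.7 from J and the perpendicular offset is √(66.4² − 47.7²) = 46.2. Taking the right-of-JK solution: H = (14.8, -31.0).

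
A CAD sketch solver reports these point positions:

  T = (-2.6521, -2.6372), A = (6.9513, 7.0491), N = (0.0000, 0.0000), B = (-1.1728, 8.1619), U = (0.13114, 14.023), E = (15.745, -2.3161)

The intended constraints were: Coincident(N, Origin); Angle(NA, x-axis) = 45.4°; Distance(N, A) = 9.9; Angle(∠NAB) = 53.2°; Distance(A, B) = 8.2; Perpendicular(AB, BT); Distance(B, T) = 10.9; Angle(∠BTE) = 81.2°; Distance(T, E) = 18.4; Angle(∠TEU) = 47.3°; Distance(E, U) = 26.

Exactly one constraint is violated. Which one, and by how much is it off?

Distance(E, U) = 26 — off by 3.40.

N = (0.00, 0.00) ✓; NA at 45.40° ✓; |NA| = 9.900 ✓; ∠NAB = 53.20° ✓; |AB| = 8.200 ✓; ∠(AB, BT) = 90.00° ✓; |BT| = 10.90 ✓; ∠BTE = 81.20° ✓; |TE| = 18.40 ✓; ∠TEU = 47.30° ✓; |EU| = 22.60 ✗.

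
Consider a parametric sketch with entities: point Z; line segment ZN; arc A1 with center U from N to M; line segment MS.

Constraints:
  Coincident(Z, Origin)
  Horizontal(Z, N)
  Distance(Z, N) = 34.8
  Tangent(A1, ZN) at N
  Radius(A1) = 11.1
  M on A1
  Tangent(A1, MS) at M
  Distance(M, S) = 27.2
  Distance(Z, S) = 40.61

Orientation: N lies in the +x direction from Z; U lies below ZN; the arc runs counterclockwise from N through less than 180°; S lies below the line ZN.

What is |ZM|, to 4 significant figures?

25.56

Checks: |UM| = 11.10 ✓; ∠(UM, MS) = 90.00° ✓; |MS| = 27.20 ✓; |ZS| = 40.61 ✓.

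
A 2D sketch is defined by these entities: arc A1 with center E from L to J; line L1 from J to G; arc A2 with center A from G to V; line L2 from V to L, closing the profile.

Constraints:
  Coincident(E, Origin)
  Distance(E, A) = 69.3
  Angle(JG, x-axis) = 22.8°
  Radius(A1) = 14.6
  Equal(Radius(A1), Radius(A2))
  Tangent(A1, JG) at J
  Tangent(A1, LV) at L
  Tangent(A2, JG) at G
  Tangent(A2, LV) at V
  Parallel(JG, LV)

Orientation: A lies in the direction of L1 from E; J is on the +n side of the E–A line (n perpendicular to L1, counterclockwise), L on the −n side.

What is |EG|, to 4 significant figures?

70.82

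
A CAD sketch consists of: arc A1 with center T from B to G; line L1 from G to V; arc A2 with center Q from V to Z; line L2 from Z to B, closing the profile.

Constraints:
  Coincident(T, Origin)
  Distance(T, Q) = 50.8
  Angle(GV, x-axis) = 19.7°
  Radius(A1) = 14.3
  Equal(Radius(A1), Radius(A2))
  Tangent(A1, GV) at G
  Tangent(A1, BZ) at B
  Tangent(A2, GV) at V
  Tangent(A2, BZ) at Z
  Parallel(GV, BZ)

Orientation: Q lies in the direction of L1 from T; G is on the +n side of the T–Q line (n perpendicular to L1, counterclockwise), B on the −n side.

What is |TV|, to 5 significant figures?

52.774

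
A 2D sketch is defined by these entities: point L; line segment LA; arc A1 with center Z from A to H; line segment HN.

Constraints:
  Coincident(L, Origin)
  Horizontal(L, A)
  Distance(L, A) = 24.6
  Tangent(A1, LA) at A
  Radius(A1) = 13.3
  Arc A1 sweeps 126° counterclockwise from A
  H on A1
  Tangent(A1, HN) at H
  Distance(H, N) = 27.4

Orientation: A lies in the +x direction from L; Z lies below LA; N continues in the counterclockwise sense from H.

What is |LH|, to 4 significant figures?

25.25

The tangent condition forces ZA to be normal to LA, so Z = A + (0, -13.3) = (24.60, -13.30). On A1, A sits at bearing 90° from Z; a 126° counterclockwise sweep puts H at bearing 216°, so H = Z + 13.3·(cos 216°, sin 216°) = (13.84, -21.12). Then |LH| = |H − L| = 25.25.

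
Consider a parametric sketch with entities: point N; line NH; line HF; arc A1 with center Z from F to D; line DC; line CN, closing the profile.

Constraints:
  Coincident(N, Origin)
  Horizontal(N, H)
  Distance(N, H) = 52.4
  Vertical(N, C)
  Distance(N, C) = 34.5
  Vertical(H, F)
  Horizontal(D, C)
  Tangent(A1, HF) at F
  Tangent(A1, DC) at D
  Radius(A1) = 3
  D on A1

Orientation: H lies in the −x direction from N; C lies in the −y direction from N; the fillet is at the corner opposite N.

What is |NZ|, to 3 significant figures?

58.6

N is at the origin; NH is horizontal with |NH| = 52.4 and H on the −x side, so H = (-52.4, 0.00). N and C share the same x with |NC| = 34.5 and C on the −y side, so C = (0.00, -34.5). The virtual corner opposite N is at (-52.4, -34.5). The tangent condition forces ZF to be normal to HF and since A1 is tangent to DC there, ZD ⟂ DC, with radius 3.0, so the center Z sits 3.0 in from both sides at Z = (-49.4, -31.5). Then |NZ| = |Z − N| = 58.6.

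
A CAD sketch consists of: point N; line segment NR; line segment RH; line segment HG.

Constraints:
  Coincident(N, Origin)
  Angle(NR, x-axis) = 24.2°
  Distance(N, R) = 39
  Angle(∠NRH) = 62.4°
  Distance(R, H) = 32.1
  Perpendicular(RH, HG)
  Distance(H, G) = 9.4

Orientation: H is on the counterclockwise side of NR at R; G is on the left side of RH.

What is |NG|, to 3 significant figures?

28.8

N is at the origin; NR runs at 24.2° with length 39.0, so R = 39.0·(cos 24.2°, sin 24.2°) = (35.6, 16.0). ∠NRH = 62.4°, so RH runs at 24.2° + (180° − 62.4°) = 142° from the x-axis; with |RH| = 32.1, H = R + 32.1·(cos 142°, sin 142°) = (10.3, 35.8). RH ⟂ HG; with |HG| = 9.4 on the left of RH, G = H + 9.4·(-0.618, -0.786) = (4.53, 28.5). Then |NG| = |G − N| = 28.8.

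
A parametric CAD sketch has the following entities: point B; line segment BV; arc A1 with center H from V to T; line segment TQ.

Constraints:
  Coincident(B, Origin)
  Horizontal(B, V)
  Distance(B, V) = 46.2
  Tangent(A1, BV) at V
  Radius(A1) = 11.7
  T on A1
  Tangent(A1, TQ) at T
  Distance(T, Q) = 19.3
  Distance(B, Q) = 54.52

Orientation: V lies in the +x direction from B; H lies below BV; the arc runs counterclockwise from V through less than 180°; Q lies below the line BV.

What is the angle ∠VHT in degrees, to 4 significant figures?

112.1°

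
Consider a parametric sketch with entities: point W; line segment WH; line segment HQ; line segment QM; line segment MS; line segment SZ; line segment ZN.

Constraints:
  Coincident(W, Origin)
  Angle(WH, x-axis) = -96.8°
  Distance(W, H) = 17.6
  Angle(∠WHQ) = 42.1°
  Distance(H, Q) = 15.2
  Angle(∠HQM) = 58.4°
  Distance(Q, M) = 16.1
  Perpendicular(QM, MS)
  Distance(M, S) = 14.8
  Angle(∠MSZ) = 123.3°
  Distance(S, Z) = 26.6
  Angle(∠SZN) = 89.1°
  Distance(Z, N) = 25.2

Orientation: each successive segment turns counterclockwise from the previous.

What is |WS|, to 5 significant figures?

19.783

W is at the origin; WH runs at -96.8° with length 17.6, so H = (-2.0839, -17.476). ∠WHQ = 42.1° gives HQ at 41.100° from the x-axis; with |HQ| = 15.2, Q = (9.3703, -7.4841). ∠HQM = 58.4° gives QM at 162.70° from the x-axis; with |QM| = 16.1, M = (-6.0014, -2.6964). QM ⟂ MS, so MS runs at -107.30°; with |MS| = 14.8, S = (-10.403, -16.827). Then |WS| = |S − W| = 19.783.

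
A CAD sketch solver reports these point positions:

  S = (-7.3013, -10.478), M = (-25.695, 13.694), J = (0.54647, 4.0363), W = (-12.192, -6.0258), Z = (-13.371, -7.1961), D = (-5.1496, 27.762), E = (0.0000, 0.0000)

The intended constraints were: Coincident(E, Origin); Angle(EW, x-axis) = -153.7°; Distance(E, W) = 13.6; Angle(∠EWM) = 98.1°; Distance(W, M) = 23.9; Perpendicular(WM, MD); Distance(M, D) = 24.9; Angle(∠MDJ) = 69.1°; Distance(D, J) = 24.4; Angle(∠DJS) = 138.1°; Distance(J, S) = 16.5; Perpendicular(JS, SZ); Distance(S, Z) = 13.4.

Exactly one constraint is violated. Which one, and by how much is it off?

Distance(S, Z) = 13.4 — off by 6.50.

E = (0.00, 0.00) ✓; EW at -153.7° ✓; |EW| = 13.60 ✓; ∠EWM = 98.10° ✓; |WM| = 23.90 ✓; ∠(WM, MD) = 90.00° ✓; |MD| = 24.90 ✓; ∠MDJ = 69.10° ✓; |DJ| = 24.40 ✓; ∠DJS = 138.1° ✓; |JS| = 16.50 ✓; ∠(JS, SZ) = 90.00° ✓; |SZ| = 6.900 ✗.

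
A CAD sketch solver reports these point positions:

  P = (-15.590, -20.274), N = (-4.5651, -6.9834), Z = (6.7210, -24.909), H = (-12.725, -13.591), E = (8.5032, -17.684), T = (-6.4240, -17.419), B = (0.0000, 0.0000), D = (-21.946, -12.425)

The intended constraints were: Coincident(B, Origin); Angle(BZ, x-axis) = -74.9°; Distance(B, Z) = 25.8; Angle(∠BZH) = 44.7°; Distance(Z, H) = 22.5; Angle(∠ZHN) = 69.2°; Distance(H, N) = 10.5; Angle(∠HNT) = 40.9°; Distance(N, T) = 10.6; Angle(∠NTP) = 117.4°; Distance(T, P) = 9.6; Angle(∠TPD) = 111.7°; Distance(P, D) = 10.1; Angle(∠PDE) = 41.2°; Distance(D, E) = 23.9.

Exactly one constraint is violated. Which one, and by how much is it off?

Distance(D, E) = 23.9 — off by 7.00.

B = (0.00, 0.00) ✓; BZ at -74.90° ✓; |BZ| = 25.80 ✓; ∠BZH = 44.70° ✓; |ZH| = 22.50 ✓; ∠ZHN = 69.20° ✓; |HN| = 10.50 ✓; ∠HNT = 40.90° ✓; |NT| = 10.60 ✓; ∠NTP = 117.4° ✓; |TP| = 9.600 ✓; ∠TPD = 111.7° ✓; |PD| = 10.10 ✓; ∠PDE = 41.20° ✓; |DE| = 30.90 ✗.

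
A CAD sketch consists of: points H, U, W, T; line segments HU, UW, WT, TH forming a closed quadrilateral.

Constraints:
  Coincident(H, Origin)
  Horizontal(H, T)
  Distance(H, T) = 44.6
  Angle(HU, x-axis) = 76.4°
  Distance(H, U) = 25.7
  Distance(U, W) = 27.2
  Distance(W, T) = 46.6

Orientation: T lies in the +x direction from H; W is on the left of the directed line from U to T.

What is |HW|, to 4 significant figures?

50.44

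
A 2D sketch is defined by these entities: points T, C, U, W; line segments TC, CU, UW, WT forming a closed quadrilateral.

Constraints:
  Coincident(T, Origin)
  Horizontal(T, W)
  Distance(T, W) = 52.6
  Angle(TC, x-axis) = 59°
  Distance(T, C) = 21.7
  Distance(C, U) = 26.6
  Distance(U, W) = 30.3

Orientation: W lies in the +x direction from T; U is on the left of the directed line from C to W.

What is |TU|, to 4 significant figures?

44.94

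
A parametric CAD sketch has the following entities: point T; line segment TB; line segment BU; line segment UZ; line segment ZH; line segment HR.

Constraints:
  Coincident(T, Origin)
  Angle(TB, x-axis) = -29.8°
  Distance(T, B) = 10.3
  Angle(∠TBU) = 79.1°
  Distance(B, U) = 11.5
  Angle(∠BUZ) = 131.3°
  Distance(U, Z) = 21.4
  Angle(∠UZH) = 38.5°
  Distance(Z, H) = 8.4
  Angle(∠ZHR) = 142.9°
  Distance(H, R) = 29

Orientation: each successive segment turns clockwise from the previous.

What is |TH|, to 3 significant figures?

16.0

T is at the origin; TB runs at -29.8° with length 10.3, so B = (8.94, -5.12). ∠TBU = 79.1° gives BU at -131° from the x-axis; with |BU| = 11.5, U = (1.44, -13.8). ∠BUZ = 131.3° gives UZ at -179° from the x-axis; with |UZ| = 21.4, Z = (-20.0, -14.1). ∠UZH = 38.5° gives ZH at 39.1° from the x-axis; with |ZH| = 8.4, H = (-13.4, -8.76). Then |TH| = |H − T| = 16.0.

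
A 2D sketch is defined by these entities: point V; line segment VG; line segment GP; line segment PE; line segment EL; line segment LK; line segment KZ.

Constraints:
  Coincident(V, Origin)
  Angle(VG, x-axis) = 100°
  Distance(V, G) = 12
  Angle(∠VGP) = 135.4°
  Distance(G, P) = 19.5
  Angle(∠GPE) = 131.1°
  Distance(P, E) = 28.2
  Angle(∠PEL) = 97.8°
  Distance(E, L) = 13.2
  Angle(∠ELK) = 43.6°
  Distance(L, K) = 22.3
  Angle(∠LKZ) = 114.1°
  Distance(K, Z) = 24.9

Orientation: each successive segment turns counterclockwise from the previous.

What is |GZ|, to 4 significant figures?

50.70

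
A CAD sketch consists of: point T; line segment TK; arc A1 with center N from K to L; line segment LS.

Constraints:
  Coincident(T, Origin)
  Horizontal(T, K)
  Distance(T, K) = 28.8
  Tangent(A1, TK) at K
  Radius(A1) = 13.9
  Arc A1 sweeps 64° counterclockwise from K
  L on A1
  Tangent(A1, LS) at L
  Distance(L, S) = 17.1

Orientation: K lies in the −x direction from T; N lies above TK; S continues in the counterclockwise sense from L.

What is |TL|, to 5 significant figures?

18.079

The tangent condition forces NK to be normal to TK, so N = K + (0, 13.9) = (-28.800, 13.900). On A1, K sits at bearing -90° from N; a 64° counterclockwise sweep puts L at bearing -26°, so L = N + 13.9·(cos -26°, sin -26°) = (-16.307, 7.8066). Then |TL| = |L − T| = 18.079.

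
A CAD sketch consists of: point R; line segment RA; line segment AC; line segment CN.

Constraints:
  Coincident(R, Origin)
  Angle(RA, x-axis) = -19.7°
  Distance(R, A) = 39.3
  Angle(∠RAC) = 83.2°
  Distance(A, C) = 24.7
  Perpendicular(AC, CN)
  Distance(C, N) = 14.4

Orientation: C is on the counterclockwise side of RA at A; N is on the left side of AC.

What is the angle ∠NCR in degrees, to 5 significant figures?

27.190°

∠RAC = 83.2°, so AC runs at -19.7° + (180° − 83.2°) = 77.100° from the x-axis; with |AC| = 24.7, C = A + 24.7·(cos 77.100°, sin 77.100°) = (42.514, 10.829). AC is perpendicular to CN; with |CN| = 14.4 on the left of AC, N = C + 14.4·(-0.97476, 0.22325) = (28.478, 14.044). Then cos ∠NCR = CN·CR / (|CN||CR|), giving 27.190°.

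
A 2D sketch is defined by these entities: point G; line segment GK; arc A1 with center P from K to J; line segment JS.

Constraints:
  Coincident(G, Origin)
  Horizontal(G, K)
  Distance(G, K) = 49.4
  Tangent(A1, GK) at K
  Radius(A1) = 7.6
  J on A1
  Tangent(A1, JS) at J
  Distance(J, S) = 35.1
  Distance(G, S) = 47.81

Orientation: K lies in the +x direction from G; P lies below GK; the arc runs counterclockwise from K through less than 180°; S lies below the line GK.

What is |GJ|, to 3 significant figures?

42.6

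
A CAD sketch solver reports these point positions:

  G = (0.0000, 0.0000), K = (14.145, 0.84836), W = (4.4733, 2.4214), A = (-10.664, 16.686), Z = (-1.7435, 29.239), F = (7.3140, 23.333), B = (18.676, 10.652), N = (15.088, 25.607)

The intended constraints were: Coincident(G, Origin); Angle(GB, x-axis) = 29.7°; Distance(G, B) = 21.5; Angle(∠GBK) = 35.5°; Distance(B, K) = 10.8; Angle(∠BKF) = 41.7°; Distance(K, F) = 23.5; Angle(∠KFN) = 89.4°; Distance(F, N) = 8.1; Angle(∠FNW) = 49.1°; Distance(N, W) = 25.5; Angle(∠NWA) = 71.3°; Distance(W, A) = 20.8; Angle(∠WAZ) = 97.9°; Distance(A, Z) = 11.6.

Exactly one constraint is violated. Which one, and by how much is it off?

Distance(A, Z) = 11.6 — off by 3.80.

G = (0.00, 0.00) ✓; GB at 29.70° ✓; |GB| = 21.50 ✓; ∠GBK = 35.50° ✓; |BK| = 10.80 ✓; ∠BKF = 41.70° ✓; |KF| = 23.50 ✓; ∠KFN = 89.41° ✓; |FN| = 8.100 ✓; ∠FNW = 49.10° ✓; |NW| = 25.50 ✓; ∠NWA = 71.30° ✓; |WA| = 20.80 ✓; ∠WAZ = 97.90° ✓; |AZ| = 15.40 ✗.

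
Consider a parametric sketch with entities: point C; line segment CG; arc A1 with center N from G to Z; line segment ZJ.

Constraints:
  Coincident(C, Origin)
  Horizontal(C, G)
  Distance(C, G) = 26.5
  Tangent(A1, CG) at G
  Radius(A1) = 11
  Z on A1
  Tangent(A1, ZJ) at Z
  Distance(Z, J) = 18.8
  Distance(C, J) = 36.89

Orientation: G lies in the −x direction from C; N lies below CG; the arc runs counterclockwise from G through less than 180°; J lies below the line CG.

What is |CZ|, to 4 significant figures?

38.79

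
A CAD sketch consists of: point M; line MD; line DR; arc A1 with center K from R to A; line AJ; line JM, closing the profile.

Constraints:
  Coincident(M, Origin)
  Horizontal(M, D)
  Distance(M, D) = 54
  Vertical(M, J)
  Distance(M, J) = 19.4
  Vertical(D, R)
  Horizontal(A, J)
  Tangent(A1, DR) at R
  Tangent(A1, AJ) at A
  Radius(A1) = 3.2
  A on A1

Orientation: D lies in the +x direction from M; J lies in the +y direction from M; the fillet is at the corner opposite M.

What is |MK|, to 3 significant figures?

53.3

MJ is vertical with |MJ| = 19.4 and J on the +y side, so J = (0.00, 19.4). The virtual corner opposite M is at (54.0, 19.4). Since A1 is tangent to DR there, KR ⟂ DR and since A1 is tangent to AJ there, KA ⟂ AJ, with radius 3.2, so the center K sits 3.2 in from both sides at K = (50.8, 16.2). Then |MK| = |K − M| = 53.3.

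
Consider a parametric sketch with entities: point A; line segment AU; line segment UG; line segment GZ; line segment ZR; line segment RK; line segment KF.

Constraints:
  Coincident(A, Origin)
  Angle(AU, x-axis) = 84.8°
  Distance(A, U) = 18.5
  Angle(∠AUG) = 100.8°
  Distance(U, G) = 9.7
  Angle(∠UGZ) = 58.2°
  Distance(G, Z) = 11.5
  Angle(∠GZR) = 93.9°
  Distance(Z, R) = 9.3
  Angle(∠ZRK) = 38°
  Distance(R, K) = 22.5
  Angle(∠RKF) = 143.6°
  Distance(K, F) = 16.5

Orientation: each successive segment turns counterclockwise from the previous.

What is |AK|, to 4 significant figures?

26.86

A is at the origin; AU runs at 84.8° with length 18.5, so U = (1.677, 18.42). ∠AUG = 100.8° gives UG at 164.0° from the x-axis; with |UG| = 9.7, G = (-7.648, 21.10). ∠UGZ = 58.2° gives GZ at -74.20° from the x-axis; with |GZ| = 11.5, Z = (-4.516, 10.03). ∠GZR = 93.9° gives ZR at 11.90° from the x-axis; with |ZR| = 9.3, R = (4.584, 11.95). ∠ZRK = 38.0° gives RK at 153.9° from the x-axis; with |RK| = 22.5, K = (-15.62, 21.85). Then |AK| = |K − A| = 26.86.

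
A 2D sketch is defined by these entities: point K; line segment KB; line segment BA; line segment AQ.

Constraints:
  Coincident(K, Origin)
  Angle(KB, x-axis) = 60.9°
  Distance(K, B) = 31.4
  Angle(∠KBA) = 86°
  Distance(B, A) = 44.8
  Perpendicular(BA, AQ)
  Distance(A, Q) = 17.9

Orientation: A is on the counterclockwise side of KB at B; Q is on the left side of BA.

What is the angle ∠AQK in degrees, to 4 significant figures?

107.5°

∠KBA = 86.0°, so BA runs at 60.9° + (180° − 86.0°) = 154.9° from the x-axis; with |BA| = 44.8, A = B + 44.8·(cos 154.9°, sin 154.9°) = (-25.30, 46.44). BA ⟂ AQ; with |AQ| = 17.9 on the left of BA, Q = A + 17.9·(-0.4242, -0.9056) = (-32.89, 30.23). Then cos ∠AQK = QA·QK / (|QA||QK|), giving 107.5°.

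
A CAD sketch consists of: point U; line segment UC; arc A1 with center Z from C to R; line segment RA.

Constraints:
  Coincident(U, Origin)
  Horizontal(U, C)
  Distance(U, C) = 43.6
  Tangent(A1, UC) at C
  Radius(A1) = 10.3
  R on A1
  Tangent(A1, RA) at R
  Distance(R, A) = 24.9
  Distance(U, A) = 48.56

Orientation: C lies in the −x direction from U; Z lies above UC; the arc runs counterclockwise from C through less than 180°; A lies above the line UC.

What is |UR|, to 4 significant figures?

34.87

Checks: ∠(ZC, CU) = 90.00° ✓; |ZC| = 10.30 ✓; |ZR| = 10.30 ✓; ∠(ZR, RA) = 90.00° ✓; |RA| = 24.90 ✓; |UA| = 48.56 ✓.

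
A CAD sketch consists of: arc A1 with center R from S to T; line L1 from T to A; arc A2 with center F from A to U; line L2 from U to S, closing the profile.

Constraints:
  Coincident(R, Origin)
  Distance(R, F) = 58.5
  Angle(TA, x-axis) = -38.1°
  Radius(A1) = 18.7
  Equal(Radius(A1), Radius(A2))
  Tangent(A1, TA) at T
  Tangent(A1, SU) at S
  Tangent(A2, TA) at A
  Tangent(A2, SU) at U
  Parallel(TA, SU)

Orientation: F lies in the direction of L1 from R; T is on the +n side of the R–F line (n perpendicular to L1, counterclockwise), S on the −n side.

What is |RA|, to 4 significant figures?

61.42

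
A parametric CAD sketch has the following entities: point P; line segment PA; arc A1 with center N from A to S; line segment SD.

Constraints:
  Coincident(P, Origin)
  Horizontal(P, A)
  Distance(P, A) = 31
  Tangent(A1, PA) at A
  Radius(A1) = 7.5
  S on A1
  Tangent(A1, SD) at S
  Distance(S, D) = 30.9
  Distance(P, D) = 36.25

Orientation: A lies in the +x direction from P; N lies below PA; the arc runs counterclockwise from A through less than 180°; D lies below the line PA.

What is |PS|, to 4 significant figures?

24.47

P is at the origin; P and A share the same y with |PA| = 31.0 and A on the +x side, so A = (31.00, 0.000). Since A1 is tangent to PA there, NA ⟂ PA, so N = A + (0, -7.5) = (31.00, -7.500). Since NS ⟂ SD (tangency), |ND| = √(7.5² + 30.9²) = 31.80 regardless of where S sits on A1. So D lies on both circle(P, 36.25) and circle(N, 31.80); the below-PA intersection is D = (13.12, -33.79). S is the foot of the tangent from D: S = (23.98, -4.864).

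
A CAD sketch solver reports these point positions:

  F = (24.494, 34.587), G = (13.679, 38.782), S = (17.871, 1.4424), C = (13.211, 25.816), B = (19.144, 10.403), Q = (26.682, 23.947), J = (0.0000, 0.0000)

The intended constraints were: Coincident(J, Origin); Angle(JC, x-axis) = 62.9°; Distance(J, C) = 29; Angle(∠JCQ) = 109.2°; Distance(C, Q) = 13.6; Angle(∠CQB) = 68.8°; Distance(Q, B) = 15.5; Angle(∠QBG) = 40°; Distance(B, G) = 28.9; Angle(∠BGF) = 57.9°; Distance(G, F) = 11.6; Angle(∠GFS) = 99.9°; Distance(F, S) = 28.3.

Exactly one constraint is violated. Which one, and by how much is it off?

Distance(F, S) = 28.3 — off by 5.50.

J = (0.00, 0.00) ✓; JC at 62.90° ✓; |JC| = 29.00 ✓; ∠JCQ = 109.2° ✓; |CQ| = 13.60 ✓; ∠CQB = 68.80° ✓; |QB| = 15.50 ✓; ∠QBG = 40.00° ✓; |BG| = 28.90 ✓; ∠BGF = 57.90° ✓; |GF| = 11.60 ✓; ∠GFS = 99.90° ✓; |FS| = 33.80 ✗.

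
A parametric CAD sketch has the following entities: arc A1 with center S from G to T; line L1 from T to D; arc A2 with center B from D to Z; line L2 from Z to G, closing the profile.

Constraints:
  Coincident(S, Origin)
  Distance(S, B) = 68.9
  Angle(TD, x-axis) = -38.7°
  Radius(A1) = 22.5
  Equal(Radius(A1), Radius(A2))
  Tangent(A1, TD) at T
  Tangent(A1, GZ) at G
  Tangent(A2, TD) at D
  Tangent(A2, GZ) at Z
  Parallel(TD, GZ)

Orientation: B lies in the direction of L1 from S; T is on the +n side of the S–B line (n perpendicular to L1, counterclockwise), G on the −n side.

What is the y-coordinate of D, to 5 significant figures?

-25.520

The slot axis is L1's direction at -38.7°, so u = (cos -38.7°, sin -38.7°) = (0.78043, -0.62524) and n = (−sin -38.7°, cos -38.7°) = (0.62524, 0.78043). S is at the origin and B lies 68.9 along u from S, so B = 68.9·u = (53.772, -43.079). Tangency of A1 to both parallel lines with radius 22.5 puts T and G at S ± 22.5·n: T = (14.068, 17.560), G = (-14.068, -17.560). Equal radii place D and Z the same way about B: D = B + 22.5·n = (67.840, -25.520), Z = B − 22.5·n = (39.704, -60.639). So D.y = -25.520.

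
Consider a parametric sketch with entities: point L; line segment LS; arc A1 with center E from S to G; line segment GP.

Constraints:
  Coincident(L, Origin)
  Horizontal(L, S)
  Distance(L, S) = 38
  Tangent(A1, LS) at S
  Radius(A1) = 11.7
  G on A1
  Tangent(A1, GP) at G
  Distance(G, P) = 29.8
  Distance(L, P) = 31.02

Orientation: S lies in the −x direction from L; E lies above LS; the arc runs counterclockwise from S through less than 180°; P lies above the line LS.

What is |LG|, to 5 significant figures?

28.929

Checks: |EG| = 11.70 ✓; ∠(EG, GP) = 90.00° ✓; |GP| = 29.80 ✓; |LP| = 31.02 ✓.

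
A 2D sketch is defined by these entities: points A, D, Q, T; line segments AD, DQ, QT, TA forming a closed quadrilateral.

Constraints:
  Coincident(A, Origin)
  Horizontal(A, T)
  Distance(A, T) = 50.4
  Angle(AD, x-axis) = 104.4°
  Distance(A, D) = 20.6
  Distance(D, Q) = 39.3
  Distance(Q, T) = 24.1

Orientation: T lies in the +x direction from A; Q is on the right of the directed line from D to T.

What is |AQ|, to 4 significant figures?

26.74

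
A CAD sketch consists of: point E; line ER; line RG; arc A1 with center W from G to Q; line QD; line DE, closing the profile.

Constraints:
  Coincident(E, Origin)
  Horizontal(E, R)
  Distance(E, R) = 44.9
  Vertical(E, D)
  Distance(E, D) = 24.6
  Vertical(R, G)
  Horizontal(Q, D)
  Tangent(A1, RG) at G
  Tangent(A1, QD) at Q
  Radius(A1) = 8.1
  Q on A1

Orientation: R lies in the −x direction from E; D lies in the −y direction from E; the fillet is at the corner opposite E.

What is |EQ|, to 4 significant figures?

44.27

E is at the origin; E and R share the same y with |ER| = 44.9 and R on the −x side, so R = (-44.90, 0.000). E and D share the same x with |ED| = 24.6 and D on the −y side, so D = (0.000, -24.60). The virtual corner opposite E is at (-44.90, -24.60). Since A1 is tangent to RG there, WG ⟂ RG and since A1 is tangent to QD there, WQ ⟂ QD, with radius 8.1, so the center W sits 8.1 in from both sides at W = (-36.80, -16.50). That places the tangent points at G = (-44.90, -16.50) on RG and Q = (-36.80, -24.60) on QD. Then |EQ| = |Q − E| = 44.27.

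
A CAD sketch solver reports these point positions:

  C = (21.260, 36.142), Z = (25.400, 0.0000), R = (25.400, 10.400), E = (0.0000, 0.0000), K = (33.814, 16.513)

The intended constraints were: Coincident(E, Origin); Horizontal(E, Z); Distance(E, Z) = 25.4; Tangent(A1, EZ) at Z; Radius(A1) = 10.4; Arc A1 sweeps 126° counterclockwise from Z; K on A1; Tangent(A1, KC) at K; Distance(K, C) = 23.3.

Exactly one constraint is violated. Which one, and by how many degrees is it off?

Tangent(A1, KC) at K — off by 3.40°.

E = (0.00, 0.00) ✓; E.y = 0.00, Z.y = 0.00 ✓; |EZ| = 25.40 ✓; ∠(RZ, ZE) = 90.00° ✓; |RZ| = 10.40 ✓; bearing(R→K) − bearing(R→Z) = 126.0° ✓; |RK| = 10.40 ✓; ∠(RK, KC) = 93.40° ✗; |KC| = 23.30 ✓.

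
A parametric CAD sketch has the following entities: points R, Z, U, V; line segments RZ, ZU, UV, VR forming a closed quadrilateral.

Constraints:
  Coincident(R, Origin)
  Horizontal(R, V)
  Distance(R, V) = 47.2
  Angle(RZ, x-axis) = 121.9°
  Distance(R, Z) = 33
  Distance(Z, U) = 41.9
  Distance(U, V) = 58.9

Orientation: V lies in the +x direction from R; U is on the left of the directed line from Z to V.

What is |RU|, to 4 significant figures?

53.91

R is at the origin; RV is horizontal with |RV| = 47.2 and V in +x, so V = (47.2, 0). RZ runs at 121.9° with |RZ| = 33.0, so Z = (-17.44, 28.02). U is determined by |ZU| = 41.9 and |UV| = 58.9 together: it lies at the intersection of circle(Z, 41.9) and circle(V, 58.9). With |ZV| = 70.45, the foot of the radical line on ZV is 23.06 from Z and the perpendicular offset is √(41.9² − 23.06²) = 34.98. Taking the left-of-ZV solution: U = (17.63, 50.94).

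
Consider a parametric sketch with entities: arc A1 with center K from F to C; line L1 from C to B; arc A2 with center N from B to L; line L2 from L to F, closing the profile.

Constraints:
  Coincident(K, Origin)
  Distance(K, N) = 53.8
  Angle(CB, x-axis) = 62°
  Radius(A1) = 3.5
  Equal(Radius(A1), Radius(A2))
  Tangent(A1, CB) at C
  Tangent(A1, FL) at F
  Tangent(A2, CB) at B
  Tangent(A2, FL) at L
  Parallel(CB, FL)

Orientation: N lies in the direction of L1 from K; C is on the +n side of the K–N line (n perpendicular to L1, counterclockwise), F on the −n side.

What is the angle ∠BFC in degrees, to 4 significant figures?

82.59°

The slot axis is L1's direction at 62.0°, so u = (cos 62.0°, sin 62.0°) = (0.4695, 0.8829) and n = (−sin 62.0°, cos 62.0°) = (-0.8829, 0.4695). K is at the origin and N lies 53.8 along u from K, so N = 53.8·u = (25.26, 47.50). Tangency of A1 to both parallel lines with radius 3.5 puts C and F at K ± 3.5·n: C = (-3.090, 1.643), F = (3.090, -1.643). Equal radii place B and L the same way about N: B = N + 3.5·n = (22.17, 49.15), L = N − 3.5·n = (28.35, 45.86). Then cos ∠BFC = FB·FC / (|FB||FC|), giving 82.59°.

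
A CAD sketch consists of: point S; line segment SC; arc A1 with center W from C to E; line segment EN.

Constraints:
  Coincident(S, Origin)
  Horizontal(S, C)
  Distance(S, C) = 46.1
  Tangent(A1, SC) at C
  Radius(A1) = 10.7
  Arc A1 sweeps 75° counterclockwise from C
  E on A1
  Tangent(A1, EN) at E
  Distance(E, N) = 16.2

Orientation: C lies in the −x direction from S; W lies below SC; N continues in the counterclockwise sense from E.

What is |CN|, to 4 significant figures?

27.70

S is at the origin; S and C share the same y with |SC| = 46.1 and C on the −x side, so C = (-46.10, 0.000). Since A1 is tangent to SC there, WC ⟂ SC, so W = C + (0, -10.7) = (-46.10, -10.70). On A1, C sits at bearing 90° from W; a 75° counterclockwise sweep puts E at bearing 165°, so E = W + 10.7·(cos 165°, sin 165°) = (-56.44, -7.931). A1 meets EN tangentially, so WE is at right angles to EN, so EN runs along (−sin 165°, cos 165°); with |EN| = 16.2, N = (-60.63, -23.58). Then |CN| = |N − C| = 27.70.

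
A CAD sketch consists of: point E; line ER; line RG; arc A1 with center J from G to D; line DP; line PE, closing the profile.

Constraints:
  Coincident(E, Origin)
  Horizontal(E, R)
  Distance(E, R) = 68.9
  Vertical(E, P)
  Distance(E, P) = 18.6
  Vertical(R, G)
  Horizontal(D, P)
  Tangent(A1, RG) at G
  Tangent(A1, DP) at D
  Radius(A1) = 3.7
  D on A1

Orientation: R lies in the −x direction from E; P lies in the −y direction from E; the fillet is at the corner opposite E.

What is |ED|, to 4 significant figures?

67.80

E is at the origin; ER is horizontal with |ER| = 68.9 and R on the −x side, so R = (-68.90, 0.000). EP is vertical with |EP| = 18.6 and P on the −y side, so P = (0.000, -18.60). The virtual corner opposite E is at (-68.90, -18.60). Tangency of A1 to RG means the radius JG is perpendicular to RG and A1 meets DP tangentially, so JD is at right angles to DP, with radius 3.7, so the center J sits 3.7 in from both sides at J = (-65.20, -14.90). That places the tangent points at G = (-68.90, -14.90) on RG and D = (-65.20, -18.60) on DP. Then |ED| = |D − E| = 67.80.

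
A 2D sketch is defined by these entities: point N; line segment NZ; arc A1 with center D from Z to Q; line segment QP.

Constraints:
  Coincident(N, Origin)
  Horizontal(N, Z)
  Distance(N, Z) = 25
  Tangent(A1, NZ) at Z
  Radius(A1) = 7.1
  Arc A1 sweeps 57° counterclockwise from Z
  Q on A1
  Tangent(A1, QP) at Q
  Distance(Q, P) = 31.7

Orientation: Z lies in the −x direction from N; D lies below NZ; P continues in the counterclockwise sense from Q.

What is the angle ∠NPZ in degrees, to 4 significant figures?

20.36°

N is at the origin; N and Z share the same y with |NZ| = 25.0 and Z on the −x side, so Z = (-25.00, 0.000). Since A1 is tangent to NZ there, DZ ⟂ NZ, so D = Z + (0, -7.1) = (-25.00, -7.100). On A1, Z sits at bearing 90° from D; a 57° counterclockwise sweep puts Q at bearing 147°, so Q = D + 7.1·(cos 147°, sin 147°) = (-30.95, -3.233). The tangent condition forces DQ to be normal to QP, so QP runs along (−sin 147°, cos 147°); with |QP| = 31.7, P = (-48.22, -29.82). Then cos ∠NPZ = PN·PZ / (|PN||PZ|), giving 20.36°.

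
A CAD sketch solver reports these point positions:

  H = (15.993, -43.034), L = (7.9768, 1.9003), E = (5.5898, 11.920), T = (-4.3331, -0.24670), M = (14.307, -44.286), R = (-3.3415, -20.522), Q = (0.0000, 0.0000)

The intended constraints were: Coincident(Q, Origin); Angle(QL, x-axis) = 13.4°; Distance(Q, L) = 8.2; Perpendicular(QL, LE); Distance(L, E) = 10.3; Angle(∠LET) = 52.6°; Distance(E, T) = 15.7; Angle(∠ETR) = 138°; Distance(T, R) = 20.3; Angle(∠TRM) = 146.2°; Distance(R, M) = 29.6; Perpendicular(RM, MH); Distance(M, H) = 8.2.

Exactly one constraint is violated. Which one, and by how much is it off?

Distance(M, H) = 8.2 — off by 6.10.

Q = (0.00, 0.00) ✓; QL at 13.40° ✓; |QL| = 8.200 ✓; ∠(QL, LE) = 90.00° ✓; |LE| = 10.30 ✓; ∠LET = 52.60° ✓; |ET| = 15.70 ✓; ∠ETR = 138.0° ✓; |TR| = 20.30 ✓; ∠TRM = 146.2° ✓; |RM| = 29.60 ✓; ∠(RM, MH) = 90.00° ✓; |MH| = 2.100 ✗.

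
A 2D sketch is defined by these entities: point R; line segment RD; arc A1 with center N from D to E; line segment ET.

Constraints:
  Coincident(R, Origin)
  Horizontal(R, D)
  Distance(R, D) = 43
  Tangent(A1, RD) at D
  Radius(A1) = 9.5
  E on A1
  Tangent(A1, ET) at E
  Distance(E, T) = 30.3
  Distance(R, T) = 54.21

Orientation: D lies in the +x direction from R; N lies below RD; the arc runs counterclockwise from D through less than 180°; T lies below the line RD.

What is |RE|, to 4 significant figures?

35.08

Checks: ∠(ND, DR) = 90.00° ✓; |NE| = 9.500 ✓; ∠(NE, ET) = 90.00° ✓; |ET| = 30.30 ✓; |RT| = 54.21 ✓.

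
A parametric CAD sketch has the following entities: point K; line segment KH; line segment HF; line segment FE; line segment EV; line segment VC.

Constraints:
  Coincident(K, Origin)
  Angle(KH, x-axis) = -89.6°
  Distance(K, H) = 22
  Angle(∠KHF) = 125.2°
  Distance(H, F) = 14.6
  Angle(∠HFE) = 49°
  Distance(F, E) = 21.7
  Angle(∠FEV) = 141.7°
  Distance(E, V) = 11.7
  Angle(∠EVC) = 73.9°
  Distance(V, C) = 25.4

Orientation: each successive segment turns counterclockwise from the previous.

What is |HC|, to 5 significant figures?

11.038

K is at the origin; KH runs at -89.6° with length 22.0, so H = (0.15359, -21.999). ∠KHF = 125.2° gives HF at -34.800° from the x-axis; with |HF| = 14.6, F = (12.142, -30.332). ∠HFE = 49.0° gives FE at 96.200° from the x-axis; with |FE| = 21.7, E = (9.7988, -8.7588). ∠FEV = 141.7° gives EV at 134.50° from the x-axis; with |EV| = 11.7, V = (1.5981, -0.41378). ∠EVC = 73.9° gives VC at -119.40° from the x-axis; with |VC| = 25.4, C = (-10.871, -22.543). Then |HC| = |C − H| = 11.038.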